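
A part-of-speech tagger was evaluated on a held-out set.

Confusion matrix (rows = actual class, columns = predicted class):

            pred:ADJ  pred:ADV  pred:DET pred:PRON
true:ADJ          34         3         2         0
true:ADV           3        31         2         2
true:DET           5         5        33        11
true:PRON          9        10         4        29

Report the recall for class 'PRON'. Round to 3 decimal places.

Take TP from the diagonal, FP from the rest of the 'PRON' prediction marginal, FN from the rest of the 'PRON' actual marginal.
recall = TP/(TP+FN).
PRON: TP=29, FN=9+10+4=23 → 29/52 = 0.5577

0.558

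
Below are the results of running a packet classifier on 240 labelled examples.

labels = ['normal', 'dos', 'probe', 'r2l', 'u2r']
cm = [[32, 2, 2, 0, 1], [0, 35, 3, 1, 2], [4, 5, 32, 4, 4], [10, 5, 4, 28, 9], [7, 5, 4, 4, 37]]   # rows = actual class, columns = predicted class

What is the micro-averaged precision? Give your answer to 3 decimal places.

0.683

Micro-averaging pools counts across classes: ΣTP=164, ΣFP=76, ΣFN=76.
Micro-precision = TP/(TP+FP) on pooled counts = 0.683 (equals overall accuracy in single-label multiclass).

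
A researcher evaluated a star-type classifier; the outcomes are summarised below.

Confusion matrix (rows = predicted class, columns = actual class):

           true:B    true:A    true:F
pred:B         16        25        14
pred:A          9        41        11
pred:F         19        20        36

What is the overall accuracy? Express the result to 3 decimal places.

0.487

Accuracy = trace / total = (16+41+36=93) / 191 = 93/191 = 0.487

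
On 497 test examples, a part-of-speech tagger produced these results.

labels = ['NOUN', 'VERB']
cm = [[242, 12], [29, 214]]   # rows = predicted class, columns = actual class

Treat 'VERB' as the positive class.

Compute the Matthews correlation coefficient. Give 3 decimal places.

0.837

MCC = (TP·TN − FP·FN) / √((TP+FP)(TP+FN)(TN+FP)(TN+FN))
Numerator = 214·242 − 29·12 = 51440
Denominator = √(243·226·271·254) = √3780225612 = 61483.5394
MCC = 51440 / 61483.5394 = 0.837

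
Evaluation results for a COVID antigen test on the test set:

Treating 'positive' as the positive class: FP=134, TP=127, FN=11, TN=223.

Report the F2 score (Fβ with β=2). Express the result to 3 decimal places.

Fβ = (1+β²)·TP / ((1+β²)·TP + β²·FN + FP), with β²=4
= 5·127 / (5·127 + 4·11 + 134) = 0.781

0.781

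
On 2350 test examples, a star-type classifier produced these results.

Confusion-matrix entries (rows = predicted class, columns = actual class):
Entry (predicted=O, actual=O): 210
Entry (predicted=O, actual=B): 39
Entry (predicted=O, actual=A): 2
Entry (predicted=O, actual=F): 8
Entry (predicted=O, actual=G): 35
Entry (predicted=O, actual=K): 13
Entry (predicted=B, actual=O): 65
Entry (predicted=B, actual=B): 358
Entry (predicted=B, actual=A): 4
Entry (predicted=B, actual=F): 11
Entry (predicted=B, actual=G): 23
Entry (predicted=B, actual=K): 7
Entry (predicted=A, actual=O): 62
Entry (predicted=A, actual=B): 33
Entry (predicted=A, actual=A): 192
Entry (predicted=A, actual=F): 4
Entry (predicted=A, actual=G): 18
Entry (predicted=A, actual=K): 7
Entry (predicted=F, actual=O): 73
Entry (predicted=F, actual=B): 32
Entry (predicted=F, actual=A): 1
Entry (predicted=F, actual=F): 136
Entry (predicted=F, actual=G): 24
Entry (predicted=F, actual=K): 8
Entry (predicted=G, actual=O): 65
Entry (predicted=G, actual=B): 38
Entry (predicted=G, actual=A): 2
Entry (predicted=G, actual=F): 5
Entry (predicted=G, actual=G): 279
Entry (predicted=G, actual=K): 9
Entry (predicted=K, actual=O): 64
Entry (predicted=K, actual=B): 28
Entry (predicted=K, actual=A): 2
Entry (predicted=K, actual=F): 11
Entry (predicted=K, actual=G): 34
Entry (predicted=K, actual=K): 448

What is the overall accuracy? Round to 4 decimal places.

Accuracy = trace / total = (210+358+192+136+279+448=1623) / 2350 = 1623/2350 = 0.6906

0.6906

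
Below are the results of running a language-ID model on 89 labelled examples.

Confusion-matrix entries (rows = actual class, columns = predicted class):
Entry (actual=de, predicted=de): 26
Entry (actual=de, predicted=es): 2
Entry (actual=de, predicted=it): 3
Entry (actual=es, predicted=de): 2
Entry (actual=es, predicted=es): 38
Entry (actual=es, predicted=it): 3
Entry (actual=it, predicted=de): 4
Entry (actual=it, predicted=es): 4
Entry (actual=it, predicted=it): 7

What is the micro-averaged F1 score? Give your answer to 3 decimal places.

0.798

Micro-averaging pools counts across classes: ΣTP=71, ΣFP=18, ΣFN=18.
Micro-F1 score = 2·TP/(2·TP+FP+FN) on pooled counts = 0.798 (equals overall accuracy in single-label multiclass).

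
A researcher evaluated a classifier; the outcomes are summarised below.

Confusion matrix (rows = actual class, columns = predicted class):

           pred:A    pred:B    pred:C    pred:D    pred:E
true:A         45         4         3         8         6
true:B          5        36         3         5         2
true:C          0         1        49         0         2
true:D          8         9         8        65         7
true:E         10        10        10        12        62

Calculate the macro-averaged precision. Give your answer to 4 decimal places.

0.6880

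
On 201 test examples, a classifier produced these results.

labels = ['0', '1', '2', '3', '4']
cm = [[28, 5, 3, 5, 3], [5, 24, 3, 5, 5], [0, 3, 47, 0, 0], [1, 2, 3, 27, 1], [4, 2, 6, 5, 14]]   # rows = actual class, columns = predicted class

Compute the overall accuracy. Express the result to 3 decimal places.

0.697

Accuracy = trace / total = (28+24+47+27+14=140) / 201 = 140/201 = 0.697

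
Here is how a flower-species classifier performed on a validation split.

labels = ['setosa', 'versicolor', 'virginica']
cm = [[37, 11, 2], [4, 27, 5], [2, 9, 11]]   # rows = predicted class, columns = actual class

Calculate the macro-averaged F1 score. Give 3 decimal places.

0.665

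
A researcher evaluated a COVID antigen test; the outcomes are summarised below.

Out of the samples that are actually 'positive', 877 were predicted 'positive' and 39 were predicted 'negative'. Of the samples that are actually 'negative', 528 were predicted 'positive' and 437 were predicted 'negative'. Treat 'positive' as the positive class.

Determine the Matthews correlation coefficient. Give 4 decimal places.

0.4717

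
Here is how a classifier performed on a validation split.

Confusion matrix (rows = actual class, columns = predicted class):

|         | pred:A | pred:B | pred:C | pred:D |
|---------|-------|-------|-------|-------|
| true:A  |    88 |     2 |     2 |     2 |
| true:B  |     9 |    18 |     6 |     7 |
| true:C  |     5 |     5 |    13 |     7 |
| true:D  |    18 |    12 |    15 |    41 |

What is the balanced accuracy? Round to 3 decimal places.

Balanced accuracy = mean of per-class recall.
  A: recall = 88/94 = 0.9362
  B: recall = 18/40 = 0.4500
  C: recall = 13/30 = 0.4333
  D: recall = 41/86 = 0.4767
Mean = (0.9362 + 0.4500 + 0.4333 + 0.4767) / 4 = 0.574

0.574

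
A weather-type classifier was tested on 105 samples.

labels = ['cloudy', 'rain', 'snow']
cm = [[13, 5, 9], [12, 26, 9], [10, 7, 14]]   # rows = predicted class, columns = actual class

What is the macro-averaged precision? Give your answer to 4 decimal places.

0.4954

Per-class precision (TP/(TP+FP)):
  cloudy: TP=13, FP=5+9=14 → 13/27 = 0.48148
  rain: TP=26, FP=12+9=21 → 26/47 = 0.55319
  snow: TP=14, FP=10+7=17 → 14/31 = 0.45161
Macro-precision = mean = (0.48148 + 0.55319 + 0.45161) / 3 = 0.4954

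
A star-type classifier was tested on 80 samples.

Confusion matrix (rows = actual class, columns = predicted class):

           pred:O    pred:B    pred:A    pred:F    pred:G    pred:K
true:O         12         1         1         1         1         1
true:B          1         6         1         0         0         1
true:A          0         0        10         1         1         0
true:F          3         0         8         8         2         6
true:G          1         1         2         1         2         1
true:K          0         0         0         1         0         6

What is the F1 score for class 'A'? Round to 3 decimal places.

0.588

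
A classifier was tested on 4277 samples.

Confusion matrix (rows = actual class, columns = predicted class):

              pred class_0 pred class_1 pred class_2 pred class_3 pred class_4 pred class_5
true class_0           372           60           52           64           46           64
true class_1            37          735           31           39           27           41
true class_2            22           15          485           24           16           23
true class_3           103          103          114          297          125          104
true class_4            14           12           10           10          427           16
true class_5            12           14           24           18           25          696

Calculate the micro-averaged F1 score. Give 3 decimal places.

0.704

Micro-averaging pools counts across classes: ΣTP=3012, ΣFP=1265, ΣFN=1265.
Micro-F1 score = 2·TP/(2·TP+FP+FN) on pooled counts = 0.704 (equals overall accuracy in single-label multiclass).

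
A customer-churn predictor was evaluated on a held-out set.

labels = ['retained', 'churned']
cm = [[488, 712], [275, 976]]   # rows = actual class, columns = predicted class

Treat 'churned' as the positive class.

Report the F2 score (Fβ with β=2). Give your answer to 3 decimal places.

0.729

Fβ = (1+β²)·TP / ((1+β²)·TP + β²·FN + FP), with β²=4
= 5·976 / (5·976 + 4·275 + 712) = 0.729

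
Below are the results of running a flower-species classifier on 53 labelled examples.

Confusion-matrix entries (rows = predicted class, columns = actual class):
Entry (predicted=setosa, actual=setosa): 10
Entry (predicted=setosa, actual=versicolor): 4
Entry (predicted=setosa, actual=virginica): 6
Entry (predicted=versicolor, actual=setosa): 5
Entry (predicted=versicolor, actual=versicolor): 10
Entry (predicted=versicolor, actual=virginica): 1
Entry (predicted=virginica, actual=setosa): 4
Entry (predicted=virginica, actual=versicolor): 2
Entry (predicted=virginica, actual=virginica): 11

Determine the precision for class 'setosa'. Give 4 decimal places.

0.5000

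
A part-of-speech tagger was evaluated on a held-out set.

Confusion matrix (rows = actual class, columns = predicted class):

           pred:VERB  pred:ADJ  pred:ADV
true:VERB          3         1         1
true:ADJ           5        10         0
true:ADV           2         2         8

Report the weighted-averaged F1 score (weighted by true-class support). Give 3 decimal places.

0.683

Per-class F1 score (2·TP/(2·TP+FP+FN)):
  VERB: TP=3, FP=5+2=7, FN=1+1=2 → 6/15 = 0.4000
  ADJ: TP=10, FP=1+2=3, FN=5+0=5 → 20/28 = 0.7143
  ADV: TP=8, FP=1+0=1, FN=2+2=4 → 16/21 = 0.7619
Weighted-F1 score = Σ (supportᵢ/N)·F1 scoreᵢ with N=32: (5/32)·0.4000 + (15/32)·0.7143 + (12/32)·0.7619 = 0.683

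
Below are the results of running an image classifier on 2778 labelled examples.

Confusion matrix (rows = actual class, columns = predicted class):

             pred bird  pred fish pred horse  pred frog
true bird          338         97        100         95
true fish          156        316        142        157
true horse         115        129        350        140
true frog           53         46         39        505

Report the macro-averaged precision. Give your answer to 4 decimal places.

0.5414

Per-class precision (TP/(TP+FP)):
  bird: TP=338, FP=156+115+53=324 → 338/662 = 0.51057
  fish: TP=316, FP=97+129+46=272 → 316/588 = 0.53741
  horse: TP=350, FP=100+142+39=281 → 350/631 = 0.55468
  frog: TP=505, FP=95+157+140=392 → 505/897 = 0.56299
Macro-precision = mean = (0.51057 + 0.53741 + 0.55468 + 0.56299) / 4 = 0.5414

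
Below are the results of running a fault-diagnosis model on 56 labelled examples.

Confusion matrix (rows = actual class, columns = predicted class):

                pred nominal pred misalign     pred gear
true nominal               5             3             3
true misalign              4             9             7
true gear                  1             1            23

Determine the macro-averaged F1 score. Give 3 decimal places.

Per-class F1 score (2·TP/(2·TP+FP+FN)):
  nominal: TP=5, FP=4+1=5, FN=3+3=6 → 10/21 = 0.4762
  misalign: TP=9, FP=3+1=4, FN=4+7=11 → 18/33 = 0.5455
  gear: TP=23, FP=3+7=10, FN=1+1=2 → 46/58 = 0.7931
Macro-F1 score = mean = (0.4762 + 0.5455 + 0.7931) / 3 = 0.605

0.605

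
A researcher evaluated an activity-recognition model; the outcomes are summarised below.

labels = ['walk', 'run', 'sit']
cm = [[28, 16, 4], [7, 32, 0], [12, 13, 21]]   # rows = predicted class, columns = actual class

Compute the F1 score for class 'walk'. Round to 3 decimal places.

0.589

Treat 'walk' as positive and all other classes as negative.
F1 score = 2·TP/(2·TP+FP+FN).
walk: TP=28, FP=16+4=20, FN=7+12=19 → 56/95 = 0.5895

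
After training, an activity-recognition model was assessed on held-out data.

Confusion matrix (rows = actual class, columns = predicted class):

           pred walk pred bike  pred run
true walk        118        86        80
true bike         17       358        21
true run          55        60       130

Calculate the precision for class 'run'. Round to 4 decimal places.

0.5628

precision = TP/(TP+FP).
run: TP=130, FP=80+21=101 → 130/231 = 0.56277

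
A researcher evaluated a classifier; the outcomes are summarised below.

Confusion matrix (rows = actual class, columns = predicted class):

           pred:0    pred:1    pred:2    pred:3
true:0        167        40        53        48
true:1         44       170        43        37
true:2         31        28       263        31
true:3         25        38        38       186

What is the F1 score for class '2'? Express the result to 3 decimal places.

One-vs-rest for '2': TP = diagonal; FP = other classes predicted '2'; FN = '2' predicted as other.
F1 score = 2·TP/(2·TP+FP+FN).
2: TP=263, FP=53+43+38=134, FN=31+28+31=90 → 526/750 = 0.7013

0.701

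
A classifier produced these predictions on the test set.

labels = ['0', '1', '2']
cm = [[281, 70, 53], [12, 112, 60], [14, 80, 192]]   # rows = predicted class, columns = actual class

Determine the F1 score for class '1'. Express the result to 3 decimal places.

0.502

One-vs-rest for '1': TP = diagonal; FP = other classes predicted '1'; FN = '1' predicted as other.
F1 score = 2·TP/(2·TP+FP+FN).
1: TP=112, FP=12+60=72, FN=70+80=150 → 224/446 = 0.5022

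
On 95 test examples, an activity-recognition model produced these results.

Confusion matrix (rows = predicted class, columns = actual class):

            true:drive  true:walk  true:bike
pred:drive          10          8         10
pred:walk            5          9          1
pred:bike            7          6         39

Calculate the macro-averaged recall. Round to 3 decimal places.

0.542

Per-class recall (TP/(TP+FN)):
  drive: TP=10, FN=5+7=12 → 10/22 = 0.4545
  walk: TP=9, FN=8+6=14 → 9/23 = 0.3913
  bike: TP=39, FN=10+1=11 → 39/50 = 0.7800
Macro-recall = mean = (0.4545 + 0.3913 + 0.7800) / 3 = 0.542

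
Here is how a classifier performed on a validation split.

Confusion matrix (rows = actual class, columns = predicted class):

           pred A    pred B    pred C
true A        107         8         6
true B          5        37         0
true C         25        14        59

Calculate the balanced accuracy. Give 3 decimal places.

0.789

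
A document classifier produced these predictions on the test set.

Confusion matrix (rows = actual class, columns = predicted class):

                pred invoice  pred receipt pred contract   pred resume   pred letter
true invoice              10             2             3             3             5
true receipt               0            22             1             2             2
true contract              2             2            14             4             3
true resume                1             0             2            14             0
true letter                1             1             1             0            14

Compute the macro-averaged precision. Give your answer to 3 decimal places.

Per-class precision (TP/(TP+FP)):
  invoice: TP=10, FP=0+2+1+1=4 → 10/14 = 0.7143
  receipt: TP=22, FP=2+2+0+1=5 → 22/27 = 0.8148
  contract: TP=14, FP=3+1+2+1=7 → 14/21 = 0.6667
  resume: TP=14, FP=3+2+4+0=9 → 14/23 = 0.6087
  letter: TP=14, FP=5+2+3+0=10 → 14/24 = 0.5833
Macro-precision = mean = (0.7143 + 0.8148 + 0.6667 + 0.6087 + 0.5833) / 5 = 0.678

0.678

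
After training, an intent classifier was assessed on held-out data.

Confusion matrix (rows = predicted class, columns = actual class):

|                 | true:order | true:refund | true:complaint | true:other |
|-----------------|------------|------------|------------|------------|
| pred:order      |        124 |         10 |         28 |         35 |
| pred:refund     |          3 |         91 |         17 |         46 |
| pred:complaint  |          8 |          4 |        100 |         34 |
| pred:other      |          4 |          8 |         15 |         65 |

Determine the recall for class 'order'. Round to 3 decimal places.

0.892

recall = TP/(TP+FN).
order: TP=124, FN=3+8+4=15 → 124/139 = 0.8921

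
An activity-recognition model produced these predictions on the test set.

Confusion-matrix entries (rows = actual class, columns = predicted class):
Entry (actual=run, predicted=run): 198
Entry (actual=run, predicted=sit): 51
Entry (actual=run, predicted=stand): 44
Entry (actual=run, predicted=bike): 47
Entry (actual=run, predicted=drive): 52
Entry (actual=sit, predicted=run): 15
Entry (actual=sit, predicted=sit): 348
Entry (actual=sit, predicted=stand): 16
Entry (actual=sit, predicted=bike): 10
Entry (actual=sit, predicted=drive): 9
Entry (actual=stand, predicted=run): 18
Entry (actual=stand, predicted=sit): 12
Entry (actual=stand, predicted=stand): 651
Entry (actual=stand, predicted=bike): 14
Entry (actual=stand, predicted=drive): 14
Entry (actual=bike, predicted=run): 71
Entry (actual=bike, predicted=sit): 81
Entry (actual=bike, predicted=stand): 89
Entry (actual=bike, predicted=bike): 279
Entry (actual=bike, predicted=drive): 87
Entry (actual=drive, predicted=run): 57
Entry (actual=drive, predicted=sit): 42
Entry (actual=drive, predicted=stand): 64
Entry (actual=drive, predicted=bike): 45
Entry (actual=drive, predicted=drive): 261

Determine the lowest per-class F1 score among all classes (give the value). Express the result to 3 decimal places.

0.527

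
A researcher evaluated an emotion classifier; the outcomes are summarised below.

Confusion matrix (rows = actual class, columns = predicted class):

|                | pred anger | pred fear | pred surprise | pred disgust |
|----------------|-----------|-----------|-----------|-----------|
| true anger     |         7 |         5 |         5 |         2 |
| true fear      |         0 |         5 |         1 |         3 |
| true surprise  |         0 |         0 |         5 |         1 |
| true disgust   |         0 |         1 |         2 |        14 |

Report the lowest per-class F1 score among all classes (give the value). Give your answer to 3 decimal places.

Per-class F1 score (2·TP/(2·TP+FP+FN)):
  anger: TP=7, FP=0+0+0=0, FN=5+5+2=12 → 14/26 = 0.5385
  fear: TP=5, FP=5+0+1=6, FN=0+1+3=4 → 10/20 = 0.5000
  surprise: TP=5, FP=5+1+2=8, FN=0+0+1=1 → 10/19 = 0.5263
  disgust: TP=14, FP=2+3+1=6, FN=0+1+2=3 → 28/37 = 0.7568
Lowest is class 'fear' with F1 score = 0.500.

0.500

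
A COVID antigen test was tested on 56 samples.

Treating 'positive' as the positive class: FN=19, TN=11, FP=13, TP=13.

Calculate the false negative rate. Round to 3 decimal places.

0.594

FNR = FN/(FN+TP) = 19/(19+13) = 0.594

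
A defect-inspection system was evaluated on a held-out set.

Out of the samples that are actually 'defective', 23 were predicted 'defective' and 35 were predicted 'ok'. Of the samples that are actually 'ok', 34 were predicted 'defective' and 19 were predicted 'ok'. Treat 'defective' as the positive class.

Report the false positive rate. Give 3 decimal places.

FPR = FP/(FP+TN) = 34/(34+19) = 0.642

0.642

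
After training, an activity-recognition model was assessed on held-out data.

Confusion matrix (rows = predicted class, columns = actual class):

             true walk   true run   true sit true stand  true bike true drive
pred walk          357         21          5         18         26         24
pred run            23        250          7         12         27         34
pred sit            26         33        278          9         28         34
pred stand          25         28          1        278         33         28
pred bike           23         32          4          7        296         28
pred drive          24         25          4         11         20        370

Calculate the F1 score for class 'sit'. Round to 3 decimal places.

0.786

One-vs-rest for 'sit': TP = diagonal; FP = other classes predicted 'sit'; FN = 'sit' predicted as other.
F1 score = 2·TP/(2·TP+FP+FN).
sit: TP=278, FP=26+33+9+28+34=130, FN=5+7+1+4+4=21 → 556/707 = 0.7864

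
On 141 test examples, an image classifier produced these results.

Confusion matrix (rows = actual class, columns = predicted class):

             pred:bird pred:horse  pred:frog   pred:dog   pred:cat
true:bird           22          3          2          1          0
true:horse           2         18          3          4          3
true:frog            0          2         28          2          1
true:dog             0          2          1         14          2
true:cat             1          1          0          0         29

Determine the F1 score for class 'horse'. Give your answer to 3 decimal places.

0.643

F1 score = 2·TP/(2·TP+FP+FN).
horse: TP=18, FP=3+2+2+1=8, FN=2+3+4+3=12 → 36/56 = 0.6429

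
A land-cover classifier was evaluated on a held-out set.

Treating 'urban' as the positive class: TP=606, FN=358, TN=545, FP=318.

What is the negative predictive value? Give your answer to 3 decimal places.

0.604

NPV = TN/(TN+FN) = 545/(545+358) = 0.604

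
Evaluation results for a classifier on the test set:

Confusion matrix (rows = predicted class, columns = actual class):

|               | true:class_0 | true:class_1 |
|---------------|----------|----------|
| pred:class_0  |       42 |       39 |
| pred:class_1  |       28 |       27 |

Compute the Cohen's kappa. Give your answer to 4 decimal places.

Observed agreement pₒ = trace/N = 69/136 = 0.50735
Expected agreement pₑ = Σ (rowᵢ·colᵢ)/N² = (70·81 + 66·55)/136² = 0.50281
κ = (pₒ − pₑ)/(1 − pₑ) = (0.50735 − 0.50281)/(1 − 0.50281) = 0.0091

0.0091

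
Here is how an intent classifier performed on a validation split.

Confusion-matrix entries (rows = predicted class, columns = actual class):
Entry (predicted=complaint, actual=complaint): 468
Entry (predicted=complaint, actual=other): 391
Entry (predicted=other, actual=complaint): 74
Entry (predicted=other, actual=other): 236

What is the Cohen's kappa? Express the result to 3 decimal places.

Observed agreement pₒ = trace/N = 704/1169 = 0.6022
Expected agreement pₑ = Σ (rowᵢ·colᵢ)/N² = (542·859 + 627·310)/1169² = 0.4829
κ = (pₒ − pₑ)/(1 − pₑ) = (0.6022 − 0.4829)/(1 − 0.4829) = 0.231

0.231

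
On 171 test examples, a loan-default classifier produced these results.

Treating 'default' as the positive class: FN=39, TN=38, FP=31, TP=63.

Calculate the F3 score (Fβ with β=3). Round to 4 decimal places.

Fβ = (1+β²)·TP / ((1+β²)·TP + β²·FN + FP), with β²=9
= 10·63 / (10·63 + 9·39 + 31) = 0.6225

0.6225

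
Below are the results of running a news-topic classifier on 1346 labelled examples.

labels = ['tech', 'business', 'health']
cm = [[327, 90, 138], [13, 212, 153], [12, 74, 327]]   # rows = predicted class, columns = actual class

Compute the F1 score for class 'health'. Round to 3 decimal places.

0.634

Take TP from the diagonal, FP from the rest of the 'health' prediction marginal, FN from the rest of the 'health' actual marginal.
F1 score = 2·TP/(2·TP+FP+FN).
health: TP=327, FP=12+74=86, FN=138+153=291 → 654/1031 = 0.6343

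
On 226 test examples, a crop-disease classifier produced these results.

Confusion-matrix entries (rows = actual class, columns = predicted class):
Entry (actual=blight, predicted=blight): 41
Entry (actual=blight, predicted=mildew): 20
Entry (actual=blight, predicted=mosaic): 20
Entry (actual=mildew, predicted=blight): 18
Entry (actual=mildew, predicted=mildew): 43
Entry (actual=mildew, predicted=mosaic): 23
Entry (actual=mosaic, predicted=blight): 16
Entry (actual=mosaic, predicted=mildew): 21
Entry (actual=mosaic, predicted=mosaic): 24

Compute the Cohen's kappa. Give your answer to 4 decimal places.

Observed agreement pₒ = trace/N = 108/226 = 0.47788
Expected agreement pₑ = Σ (rowᵢ·colᵢ)/N² = (81·75 + 84·84 + 61·67)/226² = 0.33711
κ = (pₒ − pₑ)/(1 − pₑ) = (0.47788 − 0.33711)/(1 − 0.33711) = 0.2124

0.2124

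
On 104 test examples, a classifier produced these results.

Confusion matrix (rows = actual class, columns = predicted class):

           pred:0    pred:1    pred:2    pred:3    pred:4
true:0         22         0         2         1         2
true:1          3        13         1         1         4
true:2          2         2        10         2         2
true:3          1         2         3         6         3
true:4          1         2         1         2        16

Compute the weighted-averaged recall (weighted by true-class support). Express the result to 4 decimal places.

Per-class recall (TP/(TP+FN)):
  0: TP=22, FN=0+2+1+2=5 → 22/27 = 0.81481
  1: TP=13, FN=3+1+1+4=9 → 13/22 = 0.59091
  2: TP=10, FN=2+2+2+2=8 → 10/18 = 0.55556
  3: TP=6, FN=1+2+3+3=9 → 6/15 = 0.40000
  4: TP=16, FN=1+2+1+2=6 → 16/22 = 0.72727
Weighted-recall = Σ (supportᵢ/N)·recallᵢ with N=104: (27/104)·0.81481 + (22/104)·0.59091 + (18/104)·0.55556 + (15/104)·0.40000 + (22/104)·0.72727 = 0.6442

0.6442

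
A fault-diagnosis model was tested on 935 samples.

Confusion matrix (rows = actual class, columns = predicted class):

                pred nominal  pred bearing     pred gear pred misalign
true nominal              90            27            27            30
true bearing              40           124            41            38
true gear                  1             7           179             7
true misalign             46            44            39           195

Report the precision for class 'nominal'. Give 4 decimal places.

0.5085

One-vs-rest for 'nominal': TP = diagonal; FP = other classes predicted 'nominal'; FN = 'nominal' predicted as other.
precision = TP/(TP+FP).
nominal: TP=90, FP=40+1+46=87 → 90/177 = 0.50847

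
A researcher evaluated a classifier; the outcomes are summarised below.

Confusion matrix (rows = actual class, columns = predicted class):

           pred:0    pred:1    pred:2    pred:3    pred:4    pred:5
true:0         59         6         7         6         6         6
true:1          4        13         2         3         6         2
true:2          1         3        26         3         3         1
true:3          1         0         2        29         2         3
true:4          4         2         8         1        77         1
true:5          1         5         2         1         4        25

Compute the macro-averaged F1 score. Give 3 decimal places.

0.664

Per-class F1 score (2·TP/(2·TP+FP+FN)):
  0: TP=59, FP=4+1+1+4+1=11, FN=6+7+6+6+6=31 → 118/160 = 0.7375
  1: TP=13, FP=6+3+0+2+5=16, FN=4+2+3+6+2=17 → 26/59 = 0.4407
  2: TP=26, FP=7+2+2+8+2=21, FN=1+3+3+3+1=11 → 52/84 = 0.6190
  3: TP=29, FP=6+3+3+1+1=14, FN=1+0+2+2+3=8 → 58/80 = 0.7250
  4: TP=77, FP=6+6+3+2+4=21, FN=4+2+8+1+1=16 → 154/191 = 0.8063
  5: TP=25, FP=6+2+1+3+1=13, FN=1+5+2+1+4=13 → 50/76 = 0.6579
Macro-F1 score = mean = (0.7375 + 0.4407 + 0.6190 + 0.7250 + 0.8063 + 0.6579) / 6 = 0.664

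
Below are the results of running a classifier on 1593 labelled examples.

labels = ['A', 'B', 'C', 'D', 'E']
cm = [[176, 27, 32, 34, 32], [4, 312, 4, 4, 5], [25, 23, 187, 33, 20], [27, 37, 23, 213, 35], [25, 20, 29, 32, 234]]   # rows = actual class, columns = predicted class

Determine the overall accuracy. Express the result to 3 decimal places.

0.704

Accuracy = trace / total = (176+312+187+213+234=1122) / 1593 = 1122/1593 = 0.704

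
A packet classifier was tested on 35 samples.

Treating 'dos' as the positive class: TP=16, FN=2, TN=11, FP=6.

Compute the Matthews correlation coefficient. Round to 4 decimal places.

MCC = (TP·TN − FP·FN) / √((TP+FP)(TP+FN)(TN+FP)(TN+FN))
Numerator = 16·11 − 6·2 = 164
Denominator = √(22·18·17·13) = √87516 = 295.8310
MCC = 164 / 295.8310 = 0.5544

0.5544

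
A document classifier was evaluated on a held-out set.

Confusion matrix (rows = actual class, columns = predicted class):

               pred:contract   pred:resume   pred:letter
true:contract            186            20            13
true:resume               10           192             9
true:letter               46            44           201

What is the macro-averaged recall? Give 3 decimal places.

Per-class recall (TP/(TP+FN)):
  contract: TP=186, FN=20+13=33 → 186/219 = 0.8493
  resume: TP=192, FN=10+9=19 → 192/211 = 0.9100
  letter: TP=201, FN=46+44=90 → 201/291 = 0.6907
Macro-recall = mean = (0.8493 + 0.9100 + 0.6907) / 3 = 0.817

0.817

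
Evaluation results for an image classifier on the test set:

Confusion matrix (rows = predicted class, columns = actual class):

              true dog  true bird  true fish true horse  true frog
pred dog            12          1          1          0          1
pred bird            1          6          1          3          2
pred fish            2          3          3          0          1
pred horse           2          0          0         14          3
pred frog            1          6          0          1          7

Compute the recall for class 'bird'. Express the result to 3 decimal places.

0.375

One-vs-rest for 'bird': TP = diagonal; FP = other classes predicted 'bird'; FN = 'bird' predicted as other.
recall = TP/(TP+FN).
bird: TP=6, FN=1+3+0+6=10 → 6/16 = 0.3750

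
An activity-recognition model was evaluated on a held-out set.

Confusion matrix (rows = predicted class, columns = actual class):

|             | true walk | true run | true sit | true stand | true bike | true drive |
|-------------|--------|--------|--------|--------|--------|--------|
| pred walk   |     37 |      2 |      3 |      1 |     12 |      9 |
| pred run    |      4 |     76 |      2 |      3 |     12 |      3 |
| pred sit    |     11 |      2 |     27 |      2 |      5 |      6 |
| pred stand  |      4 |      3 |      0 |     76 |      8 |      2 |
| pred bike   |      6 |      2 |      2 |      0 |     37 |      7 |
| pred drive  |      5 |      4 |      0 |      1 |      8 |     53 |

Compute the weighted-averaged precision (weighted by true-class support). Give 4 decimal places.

Per-class precision (TP/(TP+FP)):
  walk: TP=37, FP=2+3+1+12+9=27 → 37/64 = 0.57813
  run: TP=76, FP=4+2+3+12+3=24 → 76/100 = 0.76000
  sit: TP=27, FP=11+2+2+5+6=26 → 27/53 = 0.50943
  stand: TP=76, FP=4+3+0+8+2=17 → 76/93 = 0.81720
  bike: TP=37, FP=6+2+2+0+7=17 → 37/54 = 0.68519
  drive: TP=53, FP=5+4+0+1+8=18 → 53/71 = 0.74648
Weighted-precision = Σ (supportᵢ/N)·precisionᵢ with N=435: (67/435)·0.57813 + (89/435)·0.76000 + (34/435)·0.50943 + (83/435)·0.81720 + (82/435)·0.68519 + (80/435)·0.74648 = 0.7067

0.7067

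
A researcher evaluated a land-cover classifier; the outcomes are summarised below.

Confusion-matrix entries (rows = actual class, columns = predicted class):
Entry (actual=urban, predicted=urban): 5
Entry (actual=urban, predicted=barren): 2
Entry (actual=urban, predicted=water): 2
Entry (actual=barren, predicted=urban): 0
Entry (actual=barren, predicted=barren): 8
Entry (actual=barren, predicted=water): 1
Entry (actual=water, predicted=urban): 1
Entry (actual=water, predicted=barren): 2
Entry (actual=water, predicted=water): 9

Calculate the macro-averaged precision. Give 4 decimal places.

Per-class precision (TP/(TP+FP)):
  urban: TP=5, FP=0+1=1 → 5/6 = 0.83333
  barren: TP=8, FP=2+2=4 → 8/12 = 0.66667
  water: TP=9, FP=2+1=3 → 9/12 = 0.75000
Macro-precision = mean = (0.83333 + 0.66667 + 0.75000) / 3 = 0.7500

0.7500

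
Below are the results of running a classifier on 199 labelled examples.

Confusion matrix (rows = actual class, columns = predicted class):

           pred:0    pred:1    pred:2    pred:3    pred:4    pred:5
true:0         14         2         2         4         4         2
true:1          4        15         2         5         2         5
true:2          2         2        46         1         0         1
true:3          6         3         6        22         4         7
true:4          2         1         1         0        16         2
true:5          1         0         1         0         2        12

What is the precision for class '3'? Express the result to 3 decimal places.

One-vs-rest for '3': TP = diagonal; FP = other classes predicted '3'; FN = '3' predicted as other.
precision = TP/(TP+FP).
3: TP=22, FP=4+5+1+0+0=10 → 22/32 = 0.6875

0.688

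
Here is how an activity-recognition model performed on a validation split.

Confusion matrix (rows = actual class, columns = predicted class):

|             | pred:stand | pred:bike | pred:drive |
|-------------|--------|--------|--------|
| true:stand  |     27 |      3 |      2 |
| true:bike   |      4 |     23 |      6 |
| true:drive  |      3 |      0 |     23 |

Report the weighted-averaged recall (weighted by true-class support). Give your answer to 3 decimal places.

0.802

Per-class recall (TP/(TP+FN)):
  stand: TP=27, FN=3+2=5 → 27/32 = 0.8438
  bike: TP=23, FN=4+6=10 → 23/33 = 0.6970
  drive: TP=23, FN=3+0=3 → 23/26 = 0.8846
Weighted-recall = Σ (supportᵢ/N)·recallᵢ with N=91: (32/91)·0.8438 + (33/91)·0.6970 + (26/91)·0.8846 = 0.802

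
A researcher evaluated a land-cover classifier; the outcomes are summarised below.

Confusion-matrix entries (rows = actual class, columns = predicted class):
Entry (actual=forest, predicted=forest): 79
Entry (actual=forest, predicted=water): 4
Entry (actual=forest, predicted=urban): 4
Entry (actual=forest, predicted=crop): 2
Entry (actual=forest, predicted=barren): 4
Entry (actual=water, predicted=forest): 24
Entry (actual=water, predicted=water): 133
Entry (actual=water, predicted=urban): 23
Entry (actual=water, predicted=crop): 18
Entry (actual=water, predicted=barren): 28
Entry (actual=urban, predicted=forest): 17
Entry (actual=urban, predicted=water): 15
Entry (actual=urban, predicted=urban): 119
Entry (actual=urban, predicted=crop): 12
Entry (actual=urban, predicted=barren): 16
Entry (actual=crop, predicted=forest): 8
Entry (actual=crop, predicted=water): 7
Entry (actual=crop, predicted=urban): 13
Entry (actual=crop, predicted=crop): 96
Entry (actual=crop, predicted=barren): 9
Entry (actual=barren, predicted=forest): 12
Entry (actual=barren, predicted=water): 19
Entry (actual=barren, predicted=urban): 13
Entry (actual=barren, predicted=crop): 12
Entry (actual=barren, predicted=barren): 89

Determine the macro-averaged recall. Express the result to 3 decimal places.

0.688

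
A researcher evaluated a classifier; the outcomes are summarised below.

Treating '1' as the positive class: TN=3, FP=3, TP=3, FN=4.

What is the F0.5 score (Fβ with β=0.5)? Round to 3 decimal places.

0.484

Fβ = (1+β²)·TP / ((1+β²)·TP + β²·FN + FP), with β²=1/4
= 1.25·3 / (1.25·3 + 0.25·4 + 3) = 0.484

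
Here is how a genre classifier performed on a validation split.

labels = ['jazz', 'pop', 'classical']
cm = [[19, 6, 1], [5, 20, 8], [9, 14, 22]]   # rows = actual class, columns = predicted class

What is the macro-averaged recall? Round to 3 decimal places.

0.609

Per-class recall (TP/(TP+FN)):
  jazz: TP=19, FN=6+1=7 → 19/26 = 0.7308
  pop: TP=20, FN=5+8=13 → 20/33 = 0.6061
  classical: TP=22, FN=9+14=23 → 22/45 = 0.4889
Macro-recall = mean = (0.7308 + 0.6061 + 0.4889) / 3 = 0.609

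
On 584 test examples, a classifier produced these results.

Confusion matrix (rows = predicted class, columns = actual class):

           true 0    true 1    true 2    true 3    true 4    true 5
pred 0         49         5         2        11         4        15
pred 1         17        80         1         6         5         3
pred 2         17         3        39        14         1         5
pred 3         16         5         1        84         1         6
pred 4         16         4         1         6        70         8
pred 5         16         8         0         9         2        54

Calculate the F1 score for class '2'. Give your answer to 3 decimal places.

Take TP from the diagonal, FP from the rest of the '2' prediction marginal, FN from the rest of the '2' actual marginal.
F1 score = 2·TP/(2·TP+FP+FN).
2: TP=39, FP=17+3+14+1+5=40, FN=2+1+1+1+0=5 → 78/123 = 0.6341

0.634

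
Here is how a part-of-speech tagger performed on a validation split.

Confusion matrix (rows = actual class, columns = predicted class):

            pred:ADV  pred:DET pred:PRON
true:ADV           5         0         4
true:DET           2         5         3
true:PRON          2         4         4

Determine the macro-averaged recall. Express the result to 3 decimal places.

0.485

Per-class recall (TP/(TP+FN)):
  ADV: TP=5, FN=0+4=4 → 5/9 = 0.5556
  DET: TP=5, FN=2+3=5 → 5/10 = 0.5000
  PRON: TP=4, FN=2+4=6 → 4/10 = 0.4000
Macro-recall = mean = (0.5556 + 0.5000 + 0.4000) / 3 = 0.485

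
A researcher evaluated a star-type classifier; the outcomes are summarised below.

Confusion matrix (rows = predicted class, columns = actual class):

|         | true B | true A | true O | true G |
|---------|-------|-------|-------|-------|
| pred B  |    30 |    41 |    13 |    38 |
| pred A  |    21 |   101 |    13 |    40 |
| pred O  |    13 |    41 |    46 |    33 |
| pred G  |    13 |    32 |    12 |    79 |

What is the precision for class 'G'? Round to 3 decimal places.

Treat 'G' as positive and all other classes as negative.
precision = TP/(TP+FP).
G: TP=79, FP=13+32+12=57 → 79/136 = 0.5809

0.581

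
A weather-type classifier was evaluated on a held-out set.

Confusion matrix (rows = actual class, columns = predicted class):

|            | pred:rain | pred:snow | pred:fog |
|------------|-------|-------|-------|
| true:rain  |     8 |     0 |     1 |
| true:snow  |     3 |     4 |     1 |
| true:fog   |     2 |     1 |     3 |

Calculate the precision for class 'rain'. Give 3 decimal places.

Take TP from the diagonal, FP from the rest of the 'rain' prediction marginal, FN from the rest of the 'rain' actual marginal.
precision = TP/(TP+FP).
rain: TP=8, FP=3+2=5 → 8/13 = 0.6154

0.615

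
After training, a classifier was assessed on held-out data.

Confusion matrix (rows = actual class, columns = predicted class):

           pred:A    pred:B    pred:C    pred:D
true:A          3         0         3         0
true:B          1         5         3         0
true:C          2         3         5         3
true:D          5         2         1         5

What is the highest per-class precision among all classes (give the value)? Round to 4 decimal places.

Per-class precision (TP/(TP+FP)):
  A: TP=3, FP=1+2+5=8 → 3/11 = 0.27273
  B: TP=5, FP=0+3+2=5 → 5/10 = 0.50000
  C: TP=5, FP=3+3+1=7 → 5/12 = 0.41667
  D: TP=5, FP=0+0+3=3 → 5/8 = 0.62500
Highest is class 'D' with precision = 0.6250.

0.6250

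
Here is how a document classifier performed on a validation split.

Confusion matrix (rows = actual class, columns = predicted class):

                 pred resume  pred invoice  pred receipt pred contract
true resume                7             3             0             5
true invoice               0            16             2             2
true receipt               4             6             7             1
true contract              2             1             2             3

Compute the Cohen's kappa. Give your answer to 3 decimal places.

Observed agreement pₒ = trace/N = 33/61 = 0.5410
Expected agreement pₑ = Σ (rowᵢ·colᵢ)/N² = (15·13 + 20·26 + 18·11 + 8·11)/61² = 0.2690
κ = (pₒ − pₑ)/(1 − pₑ) = (0.5410 − 0.2690)/(1 − 0.2690) = 0.372

0.372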